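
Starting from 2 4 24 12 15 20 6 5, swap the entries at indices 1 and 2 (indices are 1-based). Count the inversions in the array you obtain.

Positions 1 and 2 hold 2 and 4; after swapping, the array is [4, 2, 24, 12, 15, 20, 6, 5].
For each element, count later entries that are smaller:
4: 1
2: 0
24: 5
12: 2
15: 2
20: 2
6: 1
5: 0
Sum: 1 + 0 + 5 + 2 + 2 + 2 + 1 + 0 = 13

13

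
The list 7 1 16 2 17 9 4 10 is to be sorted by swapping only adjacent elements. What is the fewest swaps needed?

11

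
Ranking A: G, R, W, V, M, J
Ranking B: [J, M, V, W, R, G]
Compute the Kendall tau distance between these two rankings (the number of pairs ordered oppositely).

15 discordant pairs

Assign each item its position (1..6) in the first ordering, then rewrite the second ordering as that position sequence:
positions: G→1, R→2, W→3, V→4, M→5, J→6
second ordering as positions: [6, 5, 4, 3, 2, 1]
Discordant pairs = inversions in this position sequence.
6: 5, 4, 3, 2, 1 → 5
5: 4, 3, 2, 1 → 4
4: 3, 2, 1 → 3
3: 2, 1 → 2
2: 1 → 1
1: 0
Total: 5 + 4 + 3 + 2 + 1 + 0 = 15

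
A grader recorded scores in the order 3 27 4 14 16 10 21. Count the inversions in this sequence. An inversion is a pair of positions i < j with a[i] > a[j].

7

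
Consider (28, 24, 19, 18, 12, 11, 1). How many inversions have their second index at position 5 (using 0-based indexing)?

The element at index 5 is 11.
Elements before it: 28, 24, 19, 18, 12
Those larger than 11: 28, 24, 19, 18, 12

5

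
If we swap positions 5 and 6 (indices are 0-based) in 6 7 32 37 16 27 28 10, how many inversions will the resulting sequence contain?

Positions 5 and 6 hold 27 and 28; after swapping, the array is [6, 7, 32, 37, 16, 28, 27, 10].
For each element, count later entries that are smaller:
6: 0
7: 0
32: 4
37: 4
16: 1
28: 2
27: 1
10: 0
Sum: 0 + 0 + 4 + 4 + 1 + 2 + 1 + 0 = 12

12 inversions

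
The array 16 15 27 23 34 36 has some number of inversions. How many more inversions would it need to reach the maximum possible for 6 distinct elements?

13

Maximum inversions for 6 distinct elements is C(6, 2) = 6·5/2 = 15.
Current inversions — for each element, count later smaller elements:
16: 1
15: 0
27: 1
23: 0
34: 0
36: 0
Current total: 1 + 0 + 1 + 0 + 0 + 0 = 2
Shortfall: 15 − 2 = 13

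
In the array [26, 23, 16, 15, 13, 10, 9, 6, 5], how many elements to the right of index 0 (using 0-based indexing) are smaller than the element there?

The element at index 0 is 26.
Elements after it: 23, 16, 15, 13, 10, 9, 6, 5
Those smaller than 26: 23, 16, 15, 13, 10, 9, 6, 5

8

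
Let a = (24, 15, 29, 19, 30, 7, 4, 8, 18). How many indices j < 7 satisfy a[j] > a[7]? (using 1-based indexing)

6

The element at index 7 is 4.
Elements before it: 24, 15, 29, 19, 30, 7
Those larger than 4: 24, 15, 29, 19, 30, 7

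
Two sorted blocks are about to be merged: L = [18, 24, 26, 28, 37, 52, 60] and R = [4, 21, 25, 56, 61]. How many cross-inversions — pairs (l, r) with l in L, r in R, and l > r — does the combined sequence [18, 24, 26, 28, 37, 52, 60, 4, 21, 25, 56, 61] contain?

19 split inversions

Count, for every r in R, how many entries of L exceed r:
r = 4: 18, 24, 26, 28, 37, 52, 60 → 7
r = 21: 24, 26, 28, 37, 52, 60 → 6
r = 25: 26, 28, 37, 52, 60 → 5
r = 56: 60 → 1
r = 61: none → 0
Cross-inversions: 7 + 6 + 5 + 1 + 0 = 19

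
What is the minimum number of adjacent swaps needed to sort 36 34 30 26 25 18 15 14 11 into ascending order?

Minimum adjacent swaps = number of inversions (each swap of adjacent out-of-order elements removes one inversion and no swap can remove more).
Count inversions — for each element, later elements that are smaller:
36: 34, 30, 26, 25, 18, 15, 14, 11 → 8
34: 30, 26, 25, 18, 15, 14, 11 → 7
30: 26, 25, 18, 15, 14, 11 → 6
26: 25, 18, 15, 14, 11 → 5
25: 18, 15, 14, 11 → 4
18: 15, 14, 11 → 3
15: 14, 11 → 2
14: 11 → 1
11: none → 0
Total inversions: 8 + 7 + 6 + 5 + 4 + 3 + 2 + 1 + 0 = 36

36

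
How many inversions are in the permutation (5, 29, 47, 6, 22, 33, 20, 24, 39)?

For each element, count later entries that are smaller:
5 → none → 0
29 → 6, 22, 20, 24 → 4
47 → 6, 22, 33, 20, 24, 39 → 6
6 → none → 0
22 → 20 → 1
33 → 20, 24 → 2
20 → none → 0
24 → none → 0
39 → none → 0
Sum: 0 + 4 + 6 + 0 + 1 + 2 + 0 + 0 + 0 = 13

13 inversions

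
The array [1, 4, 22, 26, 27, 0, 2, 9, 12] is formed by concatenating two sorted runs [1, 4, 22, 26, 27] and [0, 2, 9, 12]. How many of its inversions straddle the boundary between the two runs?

15

Count, for every r in R, how many entries of L exceed r:
r = 0: 1, 4, 22, 26, 27 → 5
r = 2: 4, 22, 26, 27 → 4
r = 9: 22, 26, 27 → 3
r = 12: 22, 26, 27 → 3
Cross-inversions: 5 + 4 + 3 + 3 = 15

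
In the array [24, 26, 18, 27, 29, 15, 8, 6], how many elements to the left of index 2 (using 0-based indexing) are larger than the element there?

The element at index 2 is 18.
Elements before it: 24, 26
Those larger than 18: 24, 26

2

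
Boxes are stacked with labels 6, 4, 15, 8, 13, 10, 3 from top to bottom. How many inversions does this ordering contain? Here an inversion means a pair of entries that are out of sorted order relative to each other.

Inversion pairs (indices are 1-based):
(1,2): 6 > 4
(1,7): 6 > 3
(2,7): 4 > 3
(3,4): 15 > 8
(3,5): 15 > 13
(3,6): 15 > 10
(3,7): 15 > 3
(4,7): 8 > 3
(5,6): 13 > 10
(5,7): 13 > 3
(6,7): 10 > 3
That's 11 pairs.

11 inversions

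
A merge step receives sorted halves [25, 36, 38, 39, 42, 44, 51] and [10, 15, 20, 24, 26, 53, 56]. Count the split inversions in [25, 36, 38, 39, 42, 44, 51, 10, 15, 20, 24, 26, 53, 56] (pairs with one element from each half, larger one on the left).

Take each right-half value and tally the left-half values above it:
r = 10: 25, 36, 38, 39, 42, 44, 51 → 7
r = 15: 25, 36, 38, 39, 42, 44, 51 → 7
r = 20: 25, 36, 38, 39, 42, 44, 51 → 7
r = 24: 25, 36, 38, 39, 42, 44, 51 → 7
r = 26: 36, 38, 39, 42, 44, 51 → 6
r = 53: none → 0
r = 56: none → 0
Cross-inversions: 7 + 7 + 7 + 7 + 6 + 0 + 0 = 34

Split inversions: 34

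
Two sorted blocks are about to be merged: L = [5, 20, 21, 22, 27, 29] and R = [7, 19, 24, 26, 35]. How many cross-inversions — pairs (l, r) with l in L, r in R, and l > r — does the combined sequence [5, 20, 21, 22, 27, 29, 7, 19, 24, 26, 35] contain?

For each element r of the right run, count left-run elements greater than r:
r = 7: 20, 21, 22, 27, 29 → 5
r = 19: 20, 21, 22, 27, 29 → 5
r = 24: 27, 29 → 2
r = 26: 27, 29 → 2
r = 35: none → 0
Cross-inversions: 5 + 5 + 2 + 2 + 0 = 14

14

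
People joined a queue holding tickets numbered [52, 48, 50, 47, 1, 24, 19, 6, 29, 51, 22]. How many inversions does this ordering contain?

36

Sweep left to right; for each value list the smaller values that follow it:
52: 10
48: 7
50: 7
47: 6
1: 0
24: 3
19: 1
6: 0
29: 1
51: 1
22: 0
Sum: 10 + 7 + 7 + 6 + 0 + 3 + 1 + 0 + 1 + 1 + 0 = 36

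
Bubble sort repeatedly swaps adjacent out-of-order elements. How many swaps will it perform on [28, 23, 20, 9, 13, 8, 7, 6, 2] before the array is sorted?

35 adjacent swaps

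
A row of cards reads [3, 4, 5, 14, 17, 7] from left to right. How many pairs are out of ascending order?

Element-by-element contributions:
3: 0
4: 0
5: 0
14: 1
17: 1
7: 0
Sum: 0 + 0 + 0 + 1 + 1 + 0 = 2

2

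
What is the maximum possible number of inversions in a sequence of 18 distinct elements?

153 inversions

The maximum occurs when the array is in strictly decreasing order: every one of the C(18, 2) pairs is inverted.
C(18, 2) = 18·17/2 = 153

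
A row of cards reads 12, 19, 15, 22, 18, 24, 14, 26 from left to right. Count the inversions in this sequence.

8 inversions

Sweep left to right; for each value list the smaller values that follow it:
12 → none → 0
19 → 15, 18, 14 → 3
15 → 14 → 1
22 → 18, 14 → 2
18 → 14 → 1
24 → 14 → 1
14 → none → 0
26 → none → 0
Sum: 0 + 3 + 1 + 2 + 1 + 1 + 0 + 0 = 8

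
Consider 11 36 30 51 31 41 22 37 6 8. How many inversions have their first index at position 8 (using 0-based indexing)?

0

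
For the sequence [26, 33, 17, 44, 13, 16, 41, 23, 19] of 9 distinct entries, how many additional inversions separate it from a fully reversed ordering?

Maximum inversions for 9 distinct elements is C(9, 2) = 9·8/2 = 36.
Current inversions — for each element, count later smaller elements:
26: 5
33: 5
17: 2
44: 5
13: 0
16: 0
41: 2
23: 1
19: 0
Current total: 5 + 5 + 2 + 5 + 0 + 0 + 2 + 1 + 0 = 20
Shortfall: 36 − 20 = 16

16 inversions short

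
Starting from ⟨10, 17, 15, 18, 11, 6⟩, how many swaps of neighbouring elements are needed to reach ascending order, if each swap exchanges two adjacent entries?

Adjacent swaps: 9

Minimum adjacent swaps = number of inversions (each swap of adjacent out-of-order elements removes one inversion and no swap can remove more).
Count inversions — for each element, later elements that are smaller:
10: 6 → 1
17: 15, 11, 6 → 3
15: 11, 6 → 2
18: 11, 6 → 2
11: 6 → 1
6: none → 0
Total inversions: 1 + 3 + 2 + 2 + 1 + 0 = 9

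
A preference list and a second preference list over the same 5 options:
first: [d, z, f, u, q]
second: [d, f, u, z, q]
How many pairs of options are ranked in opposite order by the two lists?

2

Assign each item its position (1..5) in the first ordering, then rewrite the second ordering as that position sequence:
positions: d→1, z→2, f→3, u→4, q→5
second ordering as positions: [1, 3, 4, 2, 5]
Discordant pairs = inversions in this position sequence.
1: 0
3: 2 → 1
4: 2 → 1
2: 0
5: 0
Total: 0 + 1 + 1 + 0 + 0 = 2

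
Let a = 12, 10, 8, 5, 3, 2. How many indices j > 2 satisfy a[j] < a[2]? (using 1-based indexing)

4 such elements

The element at index 2 is 10.
Elements after it: 8, 5, 3, 2
Those smaller than 10: 8, 5, 3, 2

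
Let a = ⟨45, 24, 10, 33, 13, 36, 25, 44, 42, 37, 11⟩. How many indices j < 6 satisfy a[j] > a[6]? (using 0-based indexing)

The element at index 6 is 25.
Elements before it: 45, 24, 10, 33, 13, 36
Those larger than 25: 45, 33, 36

3 such elements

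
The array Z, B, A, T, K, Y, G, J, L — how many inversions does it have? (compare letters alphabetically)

Sweep left to right; for each value list the smaller values that follow it:
Z: 8
B: 1
A: 0
T: 4
K: 2
Y: 3
G: 0
J: 0
L: 0
Sum: 8 + 1 + 0 + 4 + 2 + 3 + 0 + 0 + 0 = 18

18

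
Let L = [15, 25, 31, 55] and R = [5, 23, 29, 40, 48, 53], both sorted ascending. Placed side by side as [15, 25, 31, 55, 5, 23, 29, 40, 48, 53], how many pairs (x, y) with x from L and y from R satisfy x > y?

Count, for every r in R, how many entries of L exceed r:
r = 5: 15, 25, 31, 55 → 4
r = 23: 25, 31, 55 → 3
r = 29: 31, 55 → 2
r = 40: 55 → 1
r = 48: 55 → 1
r = 53: 55 → 1
Cross-inversions: 4 + 3 + 2 + 1 + 1 + 1 = 12

12 cross-inversions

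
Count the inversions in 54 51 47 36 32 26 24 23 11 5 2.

55

Sweep left to right; for each value list the smaller values that follow it:
54 → 51, 47, 36, 32, 26, 24, 23, 11, 5, 2 → 10
51 → 47, 36, 32, 26, 24, 23, 11, 5, 2 → 9
47 → 36, 32, 26, 24, 23, 11, 5, 2 → 8
36 → 32, 26, 24, 23, 11, 5, 2 → 7
32 → 26, 24, 23, 11, 5, 2 → 6
26 → 24, 23, 11, 5, 2 → 5
24 → 23, 11, 5, 2 → 4
23 → 11, 5, 2 → 3
11 → 5, 2 → 2
5 → 2 → 1
2 → none → 0
Sum: 10 + 9 + 8 + 7 + 6 + 5 + 4 + 3 + 2 + 1 + 0 = 55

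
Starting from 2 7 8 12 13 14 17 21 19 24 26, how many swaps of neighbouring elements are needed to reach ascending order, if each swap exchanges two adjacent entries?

Minimum adjacent swaps = number of inversions (each swap of adjacent out-of-order elements removes one inversion and no swap can remove more).
Count inversions — for each element, later elements that are smaller:
2: none → 0
7: none → 0
8: none → 0
12: none → 0
13: none → 0
14: none → 0
17: none → 0
21: 19 → 1
19: none → 0
24: none → 0
26: none → 0
Total inversions: 0 + 0 + 0 + 0 + 0 + 0 + 0 + 1 + 0 + 0 + 0 = 1

1 swap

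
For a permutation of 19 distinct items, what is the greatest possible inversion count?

171 inversions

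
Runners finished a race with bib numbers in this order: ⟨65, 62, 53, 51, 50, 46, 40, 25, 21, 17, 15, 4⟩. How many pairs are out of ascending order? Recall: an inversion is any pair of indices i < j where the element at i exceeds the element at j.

Count, for each position, how many later elements it exceeds:
65 → 62, 53, 51, 50, 46, 40, 25, 21, 17, 15, 4 → 11
62 → 53, 51, 50, 46, 40, 25, 21, 17, 15, 4 → 10
53 → 51, 50, 46, 40, 25, 21, 17, 15, 4 → 9
51 → 50, 46, 40, 25, 21, 17, 15, 4 → 8
50 → 46, 40, 25, 21, 17, 15, 4 → 7
46 → 40, 25, 21, 17, 15, 4 → 6
40 → 25, 21, 17, 15, 4 → 5
25 → 21, 17, 15, 4 → 4
21 → 17, 15, 4 → 3
17 → 15, 4 → 2
15 → 4 → 1
4 → none → 0
Sum: 11 + 10 + 9 + 8 + 7 + 6 + 5 + 4 + 3 + 2 + 1 + 0 = 66

66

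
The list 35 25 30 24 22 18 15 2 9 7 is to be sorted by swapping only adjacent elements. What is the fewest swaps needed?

42

The minimum number of adjacent swaps to sort an array equals its inversion count, since every such swap removes exactly one inversion.
Count inversions — for each element, later elements that are smaller:
35: 25, 30, 24, 22, 18, 15, 2, 9, 7 → 9
25: 24, 22, 18, 15, 2, 9, 7 → 7
30: 24, 22, 18, 15, 2, 9, 7 → 7
24: 22, 18, 15, 2, 9, 7 → 6
22: 18, 15, 2, 9, 7 → 5
18: 15, 2, 9, 7 → 4
15: 2, 9, 7 → 3
2: none → 0
9: 7 → 1
7: none → 0
Total inversions: 9 + 7 + 7 + 6 + 5 + 4 + 3 + 0 + 1 + 0 = 42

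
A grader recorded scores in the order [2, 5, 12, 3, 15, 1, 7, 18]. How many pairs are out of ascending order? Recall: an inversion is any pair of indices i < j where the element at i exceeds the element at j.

There are 9 inversions.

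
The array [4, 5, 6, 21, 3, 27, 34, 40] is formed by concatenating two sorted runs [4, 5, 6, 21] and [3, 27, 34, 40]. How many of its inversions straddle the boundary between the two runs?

Count, for every r in R, how many entries of L exceed r:
r = 3: 4, 5, 6, 21 → 4
r = 27: none → 0
r = 34: none → 0
r = 40: none → 0
Cross-inversions: 4 + 0 + 0 + 0 = 4

4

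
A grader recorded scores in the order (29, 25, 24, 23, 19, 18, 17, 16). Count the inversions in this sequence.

Sweep left to right; for each value list the smaller values that follow it:
29 → 25, 24, 23, 19, 18, 17, 16 → 7
25 → 24, 23, 19, 18, 17, 16 → 6
24 → 23, 19, 18, 17, 16 → 5
23 → 19, 18, 17, 16 → 4
19 → 18, 17, 16 → 3
18 → 17, 16 → 2
17 → 16 → 1
16 → none → 0
Sum: 7 + 6 + 5 + 4 + 3 + 2 + 1 + 0 = 28

28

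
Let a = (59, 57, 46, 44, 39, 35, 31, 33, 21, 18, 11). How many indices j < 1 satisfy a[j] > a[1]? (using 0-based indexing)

1

The element at index 1 is 57.
Elements before it: 59
Those larger than 57: 59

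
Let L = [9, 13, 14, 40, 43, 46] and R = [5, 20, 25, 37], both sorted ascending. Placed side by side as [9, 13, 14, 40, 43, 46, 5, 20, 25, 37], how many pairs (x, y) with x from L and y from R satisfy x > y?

Take each right-half value and tally the left-half values above it:
r = 5: 9, 13, 14, 40, 43, 46 → 6
r = 20: 40, 43, 46 → 3
r = 25: 40, 43, 46 → 3
r = 37: 40, 43, 46 → 3
Cross-inversions: 6 + 3 + 3 + 3 = 15

15 split inversions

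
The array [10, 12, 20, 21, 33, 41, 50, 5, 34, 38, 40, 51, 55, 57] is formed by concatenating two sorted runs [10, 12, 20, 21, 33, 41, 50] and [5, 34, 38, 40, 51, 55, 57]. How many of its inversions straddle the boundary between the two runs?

For each element r of the right run, count left-run elements greater than r:
r = 5: 10, 12, 20, 21, 33, 41, 50 → 7
r = 34: 41, 50 → 2
r = 38: 41, 50 → 2
r = 40: 41, 50 → 2
r = 51: none → 0
r = 55: none → 0
r = 57: none → 0
Cross-inversions: 7 + 2 + 2 + 2 + 0 + 0 + 0 = 13

13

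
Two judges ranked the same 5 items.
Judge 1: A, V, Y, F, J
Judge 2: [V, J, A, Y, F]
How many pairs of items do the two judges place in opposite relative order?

Assign each item its position (1..5) in the first ordering, then rewrite the second ordering as that position sequence:
positions: A→1, V→2, Y→3, F→4, J→5
second ordering as positions: [2, 5, 1, 3, 4]
Discordant pairs = inversions in this position sequence.
2: 1 → 1
5: 1, 3, 4 → 3
1: 0
3: 0
4: 0
Total: 1 + 3 + 0 + 0 + 0 = 4

4 discordant pairs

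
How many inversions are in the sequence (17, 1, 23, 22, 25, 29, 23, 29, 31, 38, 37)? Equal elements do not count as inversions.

Element-by-element contributions:
17 → 1 → 1
1 → none → 0
23 → 22 → 1
22 → none → 0
25 → 23 → 1
29 → 23 → 1
23 → none → 0
29 → none → 0
31 → none → 0
38 → 37 → 1
37 → none → 0
Sum: 1 + 0 + 1 + 0 + 1 + 1 + 0 + 0 + 0 + 1 + 0 = 5

There are 5 inversions.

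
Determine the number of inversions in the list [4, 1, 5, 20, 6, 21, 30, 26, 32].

3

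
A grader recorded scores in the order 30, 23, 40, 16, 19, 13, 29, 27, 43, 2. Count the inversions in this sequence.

26 inversions

Count, for each position, how many later elements it exceeds:
30 → 23, 16, 19, 13, 29, 27, 2 → 7
23 → 16, 19, 13, 2 → 4
40 → 16, 19, 13, 29, 27, 2 → 6
16 → 13, 2 → 2
19 → 13, 2 → 2
13 → 2 → 1
29 → 27, 2 → 2
27 → 2 → 1
43 → 2 → 1
2 → none → 0
Sum: 7 + 4 + 6 + 2 + 2 + 1 + 2 + 1 + 1 + 0 = 26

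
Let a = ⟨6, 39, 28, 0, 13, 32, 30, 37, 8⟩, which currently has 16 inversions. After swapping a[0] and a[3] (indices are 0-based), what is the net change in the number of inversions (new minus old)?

-1

Positions 0 and 3 hold 6 and 0; after swapping, the array is [0, 39, 28, 6, 13, 32, 30, 37, 8].
Element-by-element contributions:
0: 0
39: 7
28: 3
6: 0
13: 1
32: 2
30: 1
37: 1
8: 0
Sum: 0 + 7 + 3 + 0 + 1 + 2 + 1 + 1 + 0 = 15
Change: 15 − 16 = -1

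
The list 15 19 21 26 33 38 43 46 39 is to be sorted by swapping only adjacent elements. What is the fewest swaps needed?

Minimum adjacent swaps = number of inversions (each swap of adjacent out-of-order elements removes one inversion and no swap can remove more).
Count inversions — for each element, later elements that are smaller:
15: none → 0
19: none → 0
21: none → 0
26: none → 0
33: none → 0
38: none → 0
43: 39 → 1
46: 39 → 1
39: none → 0
Total inversions: 0 + 0 + 0 + 0 + 0 + 0 + 1 + 1 + 0 = 2

2 swaps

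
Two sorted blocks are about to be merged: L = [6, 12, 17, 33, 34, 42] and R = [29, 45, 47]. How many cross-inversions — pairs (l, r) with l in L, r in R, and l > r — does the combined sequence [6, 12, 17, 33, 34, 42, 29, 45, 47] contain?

For each element r of the right run, count left-run elements greater than r:
r = 29: 33, 34, 42 → 3
r = 45: none → 0
r = 47: none → 0
Cross-inversions: 3 + 0 + 0 = 3

3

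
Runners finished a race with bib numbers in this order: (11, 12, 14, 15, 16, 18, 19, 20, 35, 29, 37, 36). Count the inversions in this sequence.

Count, for each position, how many later elements it exceeds:
11: 0
12: 0
14: 0
15: 0
16: 0
18: 0
19: 0
20: 0
35: 1
29: 0
37: 1
36: 0
Sum: 0 + 0 + 0 + 0 + 0 + 0 + 0 + 0 + 1 + 0 + 1 + 0 = 2

There are 2 inversions.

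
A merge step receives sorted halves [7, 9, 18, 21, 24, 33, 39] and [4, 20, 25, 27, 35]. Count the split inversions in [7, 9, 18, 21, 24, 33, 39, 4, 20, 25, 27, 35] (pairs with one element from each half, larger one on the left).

16

Count, for every r in R, how many entries of L exceed r:
r = 4: 7, 9, 18, 21, 24, 33, 39 → 7
r = 20: 21, 24, 33, 39 → 4
r = 25: 33, 39 → 2
r = 27: 33, 39 → 2
r = 35: 39 → 1
Cross-inversions: 7 + 4 + 2 + 2 + 1 = 16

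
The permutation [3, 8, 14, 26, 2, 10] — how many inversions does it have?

6 out-of-order pairs

Out-of-order index pairs (0-indexed):
(0,4): 3 > 2
(1,4): 8 > 2
(2,4): 14 > 2
(2,5): 14 > 10
(3,4): 26 > 2
(3,5): 26 > 10
That's 6 pairs.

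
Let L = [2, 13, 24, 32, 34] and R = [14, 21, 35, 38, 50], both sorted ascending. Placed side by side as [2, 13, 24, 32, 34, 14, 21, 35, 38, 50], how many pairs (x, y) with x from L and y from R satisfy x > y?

6

For each element r of the right run, count left-run elements greater than r:
r = 14: 24, 32, 34 → 3
r = 21: 24, 32, 34 → 3
r = 35: none → 0
r = 38: none → 0
r = 50: none → 0
Cross-inversions: 3 + 3 + 0 + 0 + 0 = 6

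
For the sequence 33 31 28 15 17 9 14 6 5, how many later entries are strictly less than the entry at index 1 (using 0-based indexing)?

7

The element at index 1 is 31.
Elements after it: 28, 15, 17, 9, 14, 6, 5
Those smaller than 31: 28, 15, 17, 9, 14, 6, 5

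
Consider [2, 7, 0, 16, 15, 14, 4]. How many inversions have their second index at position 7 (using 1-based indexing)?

The element at index 7 is 4.
Elements before it: 2, 7, 0, 16, 15, 14
Those larger than 4: 7, 16, 15, 14

4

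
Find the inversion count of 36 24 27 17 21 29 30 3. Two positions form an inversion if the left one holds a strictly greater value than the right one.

17 out-of-order pairs

Count, for each position, how many later elements it exceeds:
36 → 24, 27, 17, 21, 29, 30, 3 → 7
24 → 17, 21, 3 → 3
27 → 17, 21, 3 → 3
17 → 3 → 1
21 → 3 → 1
29 → 3 → 1
30 → 3 → 1
3 → none → 0
Sum: 7 + 3 + 3 + 1 + 1 + 1 + 1 + 0 = 17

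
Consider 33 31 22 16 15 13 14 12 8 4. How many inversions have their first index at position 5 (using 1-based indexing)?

5 such elements

The element at index 5 is 15.
Elements after it: 13, 14, 12, 8, 4
Those smaller than 15: 13, 14, 12, 8, 4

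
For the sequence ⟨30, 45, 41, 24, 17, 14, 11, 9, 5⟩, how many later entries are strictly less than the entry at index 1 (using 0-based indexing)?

7

The element at index 1 is 45.
Elements after it: 41, 24, 17, 14, 11, 9, 5
Those smaller than 45: 41, 24, 17, 14, 11, 9, 5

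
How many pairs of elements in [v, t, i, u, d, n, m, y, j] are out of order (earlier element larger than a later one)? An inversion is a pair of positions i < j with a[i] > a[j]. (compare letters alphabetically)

21 inversions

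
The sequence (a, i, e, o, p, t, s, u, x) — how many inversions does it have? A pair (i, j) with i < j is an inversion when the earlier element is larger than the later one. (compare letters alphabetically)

Count, for each position, how many later elements it exceeds:
a → none → 0
i → e → 1
e → none → 0
o → none → 0
p → none → 0
t → s → 1
s → none → 0
u → none → 0
x → none → 0
Sum: 0 + 1 + 0 + 0 + 0 + 1 + 0 + 0 + 0 = 2

2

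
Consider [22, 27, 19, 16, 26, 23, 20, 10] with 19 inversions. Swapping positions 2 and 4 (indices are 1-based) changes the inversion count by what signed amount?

-3

Positions 2 and 4 hold 27 and 16; after swapping, the array is [22, 16, 19, 27, 26, 23, 20, 10].
Count, for each position, how many later elements it exceeds:
22 → 16, 19, 20, 10 → 4
16 → 10 → 1
19 → 10 → 1
27 → 26, 23, 20, 10 → 4
26 → 23, 20, 10 → 3
23 → 20, 10 → 2
20 → 10 → 1
10 → none → 0
Sum: 4 + 1 + 1 + 4 + 3 + 2 + 1 + 0 = 16
Change: 16 − 19 = -3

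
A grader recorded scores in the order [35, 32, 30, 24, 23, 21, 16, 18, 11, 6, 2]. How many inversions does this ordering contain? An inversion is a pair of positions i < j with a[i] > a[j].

Sweep left to right; for each value list the smaller values that follow it:
35: 10
32: 9
30: 8
24: 7
23: 6
21: 5
16: 3
18: 3
11: 2
6: 1
2: 0
Sum: 10 + 9 + 8 + 7 + 6 + 5 + 3 + 3 + 2 + 1 + 0 = 54

54 inversions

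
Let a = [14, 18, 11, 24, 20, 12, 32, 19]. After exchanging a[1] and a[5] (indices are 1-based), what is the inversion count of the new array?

13

Positions 1 and 5 hold 14 and 20; after swapping, the array is [20, 18, 11, 24, 14, 12, 32, 19].
Element-by-element contributions:
20: 5
18: 3
11: 0
24: 3
14: 1
12: 0
32: 1
19: 0
Sum: 5 + 3 + 0 + 3 + 1 + 0 + 1 + 0 = 13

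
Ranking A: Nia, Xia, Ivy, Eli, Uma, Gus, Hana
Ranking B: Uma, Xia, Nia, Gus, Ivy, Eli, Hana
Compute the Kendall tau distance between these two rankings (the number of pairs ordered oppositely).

7

Assign each item its position (1..7) in the first ordering, then rewrite the second ordering as that position sequence:
positions: Nia→1, Xia→2, Ivy→3, Eli→4, Uma→5, Gus→6, Hana→7
second ordering as positions: [5, 2, 1, 6, 3, 4, 7]
Discordant pairs = inversions in this position sequence.
5: 2, 1, 3, 4 → 4
2: 1 → 1
1: 0
6: 3, 4 → 2
3: 0
4: 0
7: 0
Total: 4 + 1 + 0 + 2 + 0 + 0 + 0 = 7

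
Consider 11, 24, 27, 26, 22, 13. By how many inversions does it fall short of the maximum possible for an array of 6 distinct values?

7 inversions short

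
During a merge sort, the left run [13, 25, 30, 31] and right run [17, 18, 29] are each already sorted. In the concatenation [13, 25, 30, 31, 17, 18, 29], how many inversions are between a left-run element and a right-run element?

For each element r of the right run, count left-run elements greater than r:
r = 17: 25, 30, 31 → 3
r = 18: 25, 30, 31 → 3
r = 29: 30, 31 → 2
Cross-inversions: 3 + 3 + 2 = 8

8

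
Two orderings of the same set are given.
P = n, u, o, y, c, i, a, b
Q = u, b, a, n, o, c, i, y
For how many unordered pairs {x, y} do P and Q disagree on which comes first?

Assign each item its position (1..8) in the first ordering, then rewrite the second ordering as that position sequence:
positions: n→1, u→2, o→3, y→4, c→5, i→6, a→7, b→8
second ordering as positions: [2, 8, 7, 1, 3, 5, 6, 4]
Discordant pairs = inversions in this position sequence.
2: 1 → 1
8: 7, 1, 3, 5, 6, 4 → 6
7: 1, 3, 5, 6, 4 → 5
1: 0
3: 0
5: 4 → 1
6: 4 → 1
4: 0
Total: 1 + 6 + 5 + 0 + 0 + 1 + 1 + 0 = 14

14 disagreeing pairs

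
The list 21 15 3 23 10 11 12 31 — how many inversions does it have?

For each element, count later entries that are smaller:
21: 5
15: 4
3: 0
23: 3
10: 0
11: 0
12: 0
31: 0
Sum: 5 + 4 + 0 + 3 + 0 + 0 + 0 + 0 = 12

Inversions: 12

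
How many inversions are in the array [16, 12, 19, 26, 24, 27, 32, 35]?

For each element, count later entries that are smaller:
16: 1
12: 0
19: 0
26: 1
24: 0
27: 0
32: 0
35: 0
Sum: 1 + 0 + 0 + 1 + 0 + 0 + 0 + 0 = 2

There are 2 out-of-order pairs.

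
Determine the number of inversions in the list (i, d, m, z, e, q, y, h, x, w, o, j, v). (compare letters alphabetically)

For each element, count later entries that are smaller:
i: 3
d: 0
m: 3
z: 9
e: 0
q: 3
y: 6
h: 0
x: 4
w: 3
o: 1
j: 0
v: 0
Sum: 3 + 0 + 3 + 9 + 0 + 3 + 6 + 0 + 4 + 3 + 1 + 0 + 0 = 32

32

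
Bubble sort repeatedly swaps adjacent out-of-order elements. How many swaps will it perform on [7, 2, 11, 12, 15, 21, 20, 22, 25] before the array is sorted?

2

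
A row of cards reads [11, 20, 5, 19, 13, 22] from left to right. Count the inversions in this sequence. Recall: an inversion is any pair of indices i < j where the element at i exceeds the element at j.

There are 5 inversions.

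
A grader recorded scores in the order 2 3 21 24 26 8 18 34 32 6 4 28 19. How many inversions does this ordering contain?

Out-of-order pairs: 30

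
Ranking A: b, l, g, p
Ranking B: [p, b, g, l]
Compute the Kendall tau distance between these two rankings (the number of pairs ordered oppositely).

Assign each item its position (1..4) in the first ordering, then rewrite the second ordering as that position sequence:
positions: b→1, l→2, g→3, p→4
second ordering as positions: [4, 1, 3, 2]
Discordant pairs = inversions in this position sequence.
4: 1, 3, 2 → 3
1: 0
3: 2 → 1
2: 0
Total: 3 + 0 + 1 + 0 = 4

There are 4 discordant pairs.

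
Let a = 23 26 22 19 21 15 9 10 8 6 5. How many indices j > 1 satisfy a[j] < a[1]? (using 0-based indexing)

The element at index 1 is 26.
Elements after it: 22, 19, 21, 15, 9, 10, 8, 6, 5
Those smaller than 26: 22, 19, 21, 15, 9, 10, 8, 6, 5

9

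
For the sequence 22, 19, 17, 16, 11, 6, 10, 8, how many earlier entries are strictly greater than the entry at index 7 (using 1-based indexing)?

The element at index 7 is 10.
Elements before it: 22, 19, 17, 16, 11, 6
Those larger than 10: 22, 19, 17, 16, 11

5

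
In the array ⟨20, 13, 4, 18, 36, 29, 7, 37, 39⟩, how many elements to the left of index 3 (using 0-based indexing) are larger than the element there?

The element at index 3 is 18.
Elements before it: 20, 13, 4
Those larger than 18: 20

1 such element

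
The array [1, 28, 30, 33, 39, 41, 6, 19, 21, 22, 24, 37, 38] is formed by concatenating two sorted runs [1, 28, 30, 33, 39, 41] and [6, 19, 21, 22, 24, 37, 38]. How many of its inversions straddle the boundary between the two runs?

Take each right-half value and tally the left-half values above it:
r = 6: 28, 30, 33, 39, 41 → 5
r = 19: 28, 30, 33, 39, 41 → 5
r = 21: 28, 30, 33, 39, 41 → 5
r = 22: 28, 30, 33, 39, 41 → 5
r = 24: 28, 30, 33, 39, 41 → 5
r = 37: 39, 41 → 2
r = 38: 39, 41 → 2
Cross-inversions: 5 + 5 + 5 + 5 + 5 + 2 + 2 = 29

There are 29 split inversions.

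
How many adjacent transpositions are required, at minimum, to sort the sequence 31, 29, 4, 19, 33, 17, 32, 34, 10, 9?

Each adjacent swap fixes exactly one inversion, so the minimum swap count equals the number of inversions.
Count inversions — for each element, later elements that are smaller:
31: 29, 4, 19, 17, 10, 9 → 6
29: 4, 19, 17, 10, 9 → 5
4: none → 0
19: 17, 10, 9 → 3
33: 17, 32, 10, 9 → 4
17: 10, 9 → 2
32: 10, 9 → 2
34: 10, 9 → 2
10: 9 → 1
9: none → 0
Total inversions: 6 + 5 + 0 + 3 + 4 + 2 + 2 + 2 + 1 + 0 = 25

25 adjacent swaps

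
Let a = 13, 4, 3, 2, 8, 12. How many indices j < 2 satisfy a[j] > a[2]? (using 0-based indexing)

2

The element at index 2 is 3.
Elements before it: 13, 4
Those larger than 3: 13, 4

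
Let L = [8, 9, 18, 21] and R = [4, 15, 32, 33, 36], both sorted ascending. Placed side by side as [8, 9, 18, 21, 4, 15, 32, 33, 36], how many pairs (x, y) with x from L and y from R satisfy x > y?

For each element r of the right run, count left-run elements greater than r:
r = 4: 8, 9, 18, 21 → 4
r = 15: 18, 21 → 2
r = 32: none → 0
r = 33: none → 0
r = 36: none → 0
Cross-inversions: 4 + 2 + 0 + 0 + 0 = 6

6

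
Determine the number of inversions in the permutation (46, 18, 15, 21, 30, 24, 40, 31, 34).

12 out-of-order pairs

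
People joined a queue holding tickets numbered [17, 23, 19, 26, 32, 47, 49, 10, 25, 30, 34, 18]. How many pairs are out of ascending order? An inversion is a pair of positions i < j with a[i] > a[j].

26 inversions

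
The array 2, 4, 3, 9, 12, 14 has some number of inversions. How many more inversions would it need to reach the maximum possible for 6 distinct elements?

Maximum inversions for 6 distinct elements is C(6, 2) = 6·5/2 = 15.
Current inversions — for each element, count later smaller elements:
2: 0
4: 1
3: 0
9: 0
12: 0
14: 0
Current total: 0 + 1 + 0 + 0 + 0 + 0 = 1
Shortfall: 15 − 1 = 14

14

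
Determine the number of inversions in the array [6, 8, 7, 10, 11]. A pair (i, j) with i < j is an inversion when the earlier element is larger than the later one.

1 inversion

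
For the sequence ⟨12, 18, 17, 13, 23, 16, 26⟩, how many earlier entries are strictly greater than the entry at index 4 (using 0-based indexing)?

0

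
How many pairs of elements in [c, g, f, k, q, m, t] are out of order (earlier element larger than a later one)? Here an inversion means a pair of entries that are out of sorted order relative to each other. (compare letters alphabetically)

Inversion pairs (indices are 0-based):
(1,2): g > f
(4,5): q > m
That's 2 pairs.

There are 2 inversions.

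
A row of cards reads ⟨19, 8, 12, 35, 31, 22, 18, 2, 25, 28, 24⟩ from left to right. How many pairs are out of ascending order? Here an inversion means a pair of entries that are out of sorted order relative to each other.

24 inversions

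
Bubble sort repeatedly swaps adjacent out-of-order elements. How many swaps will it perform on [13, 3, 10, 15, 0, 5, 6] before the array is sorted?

Minimum adjacent swaps = number of inversions (each swap of adjacent out-of-order elements removes one inversion and no swap can remove more).
Count inversions — for each element, later elements that are smaller:
13: 3, 10, 0, 5, 6 → 5
3: 0 → 1
10: 0, 5, 6 → 3
15: 0, 5, 6 → 3
0: none → 0
5: none → 0
6: none → 0
Total inversions: 5 + 1 + 3 + 3 + 0 + 0 + 0 = 12

12 swaps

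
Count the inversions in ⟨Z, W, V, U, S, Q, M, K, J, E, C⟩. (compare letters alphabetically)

For each element, count later entries that are smaller:
Z: 10
W: 9
V: 8
U: 7
S: 6
Q: 5
M: 4
K: 3
J: 2
E: 1
C: 0
Sum: 10 + 9 + 8 + 7 + 6 + 5 + 4 + 3 + 2 + 1 + 0 = 55

There are 55 out-of-order pairs.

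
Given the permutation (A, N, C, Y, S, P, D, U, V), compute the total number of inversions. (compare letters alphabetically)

10

For each element, count later entries that are smaller:
A → none → 0
N → C, D → 2
C → none → 0
Y → S, P, D, U, V → 5
S → P, D → 2
P → D → 1
D → none → 0
U → none → 0
V → none → 0
Sum: 0 + 2 + 0 + 5 + 2 + 1 + 0 + 0 + 0 = 10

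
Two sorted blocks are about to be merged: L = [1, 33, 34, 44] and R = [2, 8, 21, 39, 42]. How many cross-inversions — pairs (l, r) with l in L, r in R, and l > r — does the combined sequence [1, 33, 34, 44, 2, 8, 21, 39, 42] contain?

For each element r of the right run, count left-run elements greater than r:
r = 2: 33, 34, 44 → 3
r = 8: 33, 34, 44 → 3
r = 21: 33, 34, 44 → 3
r = 39: 44 → 1
r = 42: 44 → 1
Cross-inversions: 3 + 3 + 3 + 1 + 1 = 11

11 cross-inversions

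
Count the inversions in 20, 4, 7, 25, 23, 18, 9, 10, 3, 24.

Count, for each position, how many later elements it exceeds:
20: 6
4: 1
7: 1
25: 6
23: 4
18: 3
9: 1
10: 1
3: 0
24: 0
Sum: 6 + 1 + 1 + 6 + 4 + 3 + 1 + 1 + 0 + 0 = 23

23 out-of-order pairs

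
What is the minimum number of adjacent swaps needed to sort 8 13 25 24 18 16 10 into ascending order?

Each adjacent swap fixes exactly one inversion, so the minimum swap count equals the number of inversions.
Count inversions — for each element, later elements that are smaller:
8: none → 0
13: 10 → 1
25: 24, 18, 16, 10 → 4
24: 18, 16, 10 → 3
18: 16, 10 → 2
16: 10 → 1
10: none → 0
Total inversions: 0 + 1 + 4 + 3 + 2 + 1 + 0 = 11

Adjacent swaps: 11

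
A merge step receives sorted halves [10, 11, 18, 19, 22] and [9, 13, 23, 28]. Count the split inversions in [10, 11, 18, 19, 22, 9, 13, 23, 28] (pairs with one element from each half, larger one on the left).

Cross-inversions: 8

Take each right-half value and tally the left-half values above it:
r = 9: 10, 11, 18, 19, 22 → 5
r = 13: 18, 19, 22 → 3
r = 23: none → 0
r = 28: none → 0
Cross-inversions: 5 + 3 + 0 + 0 = 8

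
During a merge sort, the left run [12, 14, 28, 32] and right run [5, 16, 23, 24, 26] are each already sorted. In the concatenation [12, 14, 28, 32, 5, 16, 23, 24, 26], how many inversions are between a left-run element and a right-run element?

There are 12 cross-inversions.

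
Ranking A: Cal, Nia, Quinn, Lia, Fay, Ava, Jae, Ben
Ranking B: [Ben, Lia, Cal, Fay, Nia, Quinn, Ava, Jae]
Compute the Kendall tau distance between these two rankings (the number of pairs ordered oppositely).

12

Assign each item its position (1..8) in the first ordering, then rewrite the second ordering as that position sequence:
positions: Cal→1, Nia→2, Quinn→3, Lia→4, Fay→5, Ava→6, Jae→7, Ben→8
second ordering as positions: [8, 4, 1, 5, 2, 3, 6, 7]
Discordant pairs = inversions in this position sequence.
8: 4, 1, 5, 2, 3, 6, 7 → 7
4: 1, 2, 3 → 3
1: 0
5: 2, 3 → 2
2: 0
3: 0
6: 0
7: 0
Total: 7 + 3 + 0 + 2 + 0 + 0 + 0 + 0 = 12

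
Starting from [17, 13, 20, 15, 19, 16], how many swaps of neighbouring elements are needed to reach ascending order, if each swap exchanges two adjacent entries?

Each adjacent swap fixes exactly one inversion, so the minimum swap count equals the number of inversions.
Count inversions — for each element, later elements that are smaller:
17: 13, 15, 16 → 3
13: none → 0
20: 15, 19, 16 → 3
15: none → 0
19: 16 → 1
16: none → 0
Total inversions: 3 + 0 + 3 + 0 + 1 + 0 = 7

7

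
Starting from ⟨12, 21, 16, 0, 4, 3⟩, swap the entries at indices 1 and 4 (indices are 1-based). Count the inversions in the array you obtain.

Inversions: 10

Positions 1 and 4 hold 12 and 0; after swapping, the array is [0, 21, 16, 12, 4, 3].
Count, for each position, how many later elements it exceeds:
0 → none → 0
21 → 16, 12, 4, 3 → 4
16 → 12, 4, 3 → 3
12 → 4, 3 → 2
4 → 3 → 1
3 → none → 0
Sum: 0 + 4 + 3 + 2 + 1 + 0 = 10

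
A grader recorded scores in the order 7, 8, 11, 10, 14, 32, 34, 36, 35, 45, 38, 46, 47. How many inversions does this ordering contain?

3

Element-by-element contributions:
7 → none → 0
8 → none → 0
11 → 10 → 1
10 → none → 0
14 → none → 0
32 → none → 0
34 → none → 0
36 → 35 → 1
35 → none → 0
45 → 38 → 1
38 → none → 0
46 → none → 0
47 → none → 0
Sum: 0 + 0 + 1 + 0 + 0 + 0 + 0 + 1 + 0 + 1 + 0 + 0 + 0 = 3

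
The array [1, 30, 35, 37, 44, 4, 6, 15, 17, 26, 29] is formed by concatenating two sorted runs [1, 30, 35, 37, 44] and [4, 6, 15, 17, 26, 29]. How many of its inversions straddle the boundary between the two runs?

Count, for every r in R, how many entries of L exceed r:
r = 4: 30, 35, 37, 44 → 4
r = 6: 30, 35, 37, 44 → 4
r = 15: 30, 35, 37, 44 → 4
r = 17: 30, 35, 37, 44 → 4
r = 26: 30, 35, 37, 44 → 4
r = 29: 30, 35, 37, 44 → 4
Cross-inversions: 4 + 4 + 4 + 4 + 4 + 4 = 24

24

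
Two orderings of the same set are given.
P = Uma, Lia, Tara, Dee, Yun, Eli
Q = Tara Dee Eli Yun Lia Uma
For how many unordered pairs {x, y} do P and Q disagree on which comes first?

10

Assign each item its position (1..6) in the first ordering, then rewrite the second ordering as that position sequence:
positions: Uma→1, Lia→2, Tara→3, Dee→4, Yun→5, Eli→6
second ordering as positions: [3, 4, 6, 5, 2, 1]
Discordant pairs = inversions in this position sequence.
3: 2, 1 → 2
4: 2, 1 → 2
6: 5, 2, 1 → 3
5: 2, 1 → 2
2: 1 → 1
1: 0
Total: 2 + 2 + 3 + 2 + 1 + 0 = 10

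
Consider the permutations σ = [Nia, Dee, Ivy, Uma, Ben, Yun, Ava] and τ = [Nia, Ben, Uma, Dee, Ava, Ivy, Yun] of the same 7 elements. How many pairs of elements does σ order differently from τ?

Assign each item its position (1..7) in the first ordering, then rewrite the second ordering as that position sequence:
positions: Nia→1, Dee→2, Ivy→3, Uma→4, Ben→5, Yun→6, Ava→7
second ordering as positions: [1, 5, 4, 2, 7, 3, 6]
Discordant pairs = inversions in this position sequence.
1: 0
5: 4, 2, 3 → 3
4: 2, 3 → 2
2: 0
7: 3, 6 → 2
3: 0
6: 0
Total: 0 + 3 + 2 + 0 + 2 + 0 + 0 = 7

7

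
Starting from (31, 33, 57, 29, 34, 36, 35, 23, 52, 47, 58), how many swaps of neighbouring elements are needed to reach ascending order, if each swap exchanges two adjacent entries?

17 swaps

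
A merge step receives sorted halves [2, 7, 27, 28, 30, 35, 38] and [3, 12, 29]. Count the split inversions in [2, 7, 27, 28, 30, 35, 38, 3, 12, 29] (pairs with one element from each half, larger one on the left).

For each element r of the right run, count left-run elements greater than r:
r = 3: 7, 27, 28, 30, 35, 38 → 6
r = 12: 27, 28, 30, 35, 38 → 5
r = 29: 30, 35, 38 → 3
Cross-inversions: 6 + 5 + 3 = 14

Split inversions: 14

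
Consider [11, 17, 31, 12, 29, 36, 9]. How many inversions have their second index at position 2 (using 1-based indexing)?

0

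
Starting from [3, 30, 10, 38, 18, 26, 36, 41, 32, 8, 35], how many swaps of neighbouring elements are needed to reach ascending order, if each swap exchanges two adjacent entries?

20

The minimum number of adjacent swaps to sort an array equals its inversion count, since every such swap removes exactly one inversion.
Count inversions — for each element, later elements that are smaller:
3: none → 0
30: 10, 18, 26, 8 → 4
10: 8 → 1
38: 18, 26, 36, 32, 8, 35 → 6
18: 8 → 1
26: 8 → 1
36: 32, 8, 35 → 3
41: 32, 8, 35 → 3
32: 8 → 1
8: none → 0
35: none → 0
Total inversions: 0 + 4 + 1 + 6 + 1 + 1 + 3 + 3 + 1 + 0 + 0 = 20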